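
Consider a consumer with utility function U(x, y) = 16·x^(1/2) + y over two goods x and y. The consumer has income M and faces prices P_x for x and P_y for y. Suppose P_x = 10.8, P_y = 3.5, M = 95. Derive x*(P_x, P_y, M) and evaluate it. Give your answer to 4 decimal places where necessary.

x* = 6.7215

Set MRS = P_x/P_y: 8·x^(−1/2) = P_x/P_y.
Solve: √x = 8·P_y/P_x, so x*(P_x,P_y) = (8·P_y/P_x)², and y* = (M − P_x·x*)/P_y.
Plugging in: x* = (8·3.5/10.8)² = 6.7215.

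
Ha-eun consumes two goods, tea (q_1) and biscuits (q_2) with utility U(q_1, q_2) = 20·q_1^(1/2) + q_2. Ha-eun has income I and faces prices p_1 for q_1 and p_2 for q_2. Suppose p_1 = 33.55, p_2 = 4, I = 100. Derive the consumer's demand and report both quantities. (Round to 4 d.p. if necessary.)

q_1* = 1.4215, q_2* = 13.0775

Plugging in: q_1* = (10·4/33.55)² = 1.4215, q_2* = 13.0775.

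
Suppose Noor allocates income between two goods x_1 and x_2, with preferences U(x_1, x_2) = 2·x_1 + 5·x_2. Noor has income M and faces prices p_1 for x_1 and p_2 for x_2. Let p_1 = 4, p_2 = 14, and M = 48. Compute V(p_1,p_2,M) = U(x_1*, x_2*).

V = 24

Perfect substitutes: compare marginal utility per dollar. 2/p_1 vs 5/p_2 → 0.5 vs 0.3571.
x_1 gives more utility per dollar, so spend all income on x_1: x_1* = M/p_1, x_2* = 0.
Numerically: x_1* = 12, x_2* = 0.
Utility at the optimum: U(12, 0) = 24.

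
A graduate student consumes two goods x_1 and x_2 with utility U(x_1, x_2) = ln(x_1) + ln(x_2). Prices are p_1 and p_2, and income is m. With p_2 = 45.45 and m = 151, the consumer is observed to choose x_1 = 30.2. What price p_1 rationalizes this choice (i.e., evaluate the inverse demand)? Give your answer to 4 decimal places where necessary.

p_1 = 2.5

MU_x_1/MU_x_2 = (x_2)/(x_1); tangency sets this equal to p_1/p_2.
Rearranging, p_2·x_2 = p_1·x_1. Substituting into the budget gives p_1·x_1·(1 + 1) = m.
Demand: x_1*(p_1,p_2,m) = 0.5·m/p_1 and x_2* = 0.5·m/p_2.
Set x_1* = 30.2 in the demand function and solve for p_1: p_1 = 2.5.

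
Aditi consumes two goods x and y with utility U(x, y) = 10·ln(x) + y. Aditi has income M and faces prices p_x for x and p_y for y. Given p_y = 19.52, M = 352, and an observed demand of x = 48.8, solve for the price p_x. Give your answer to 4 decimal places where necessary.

p_x = 4

MU_x = 10/x, MU_y = 1. Tangency: 10/x = p_x/p_y.
So x*(p_x,p_y) = 10·p_y/p_x, independent of income; and y* = (M − 10·p_y)/p_y.
Set x* = 48.8 in the demand function and solve for p_x: p_x = 4.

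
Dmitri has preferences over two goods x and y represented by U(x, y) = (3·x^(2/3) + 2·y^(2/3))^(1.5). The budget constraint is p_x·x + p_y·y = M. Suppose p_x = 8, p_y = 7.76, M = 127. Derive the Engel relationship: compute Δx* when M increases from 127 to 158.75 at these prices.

Δx* = 3.0183

From the CES first-order condition, (3/2)·(y/x)^(1/3) = p_x/p_y.
Hence y/x = ((2/3)·p_x/p_y)^(1/(1/3)), i.e. raised to the 3 power.
With the ratio pinned down, the budget gives x* = M/(p_x + p_y·(y/x)) and y* = (y/x)·x*.
Numerically y/x = 0.324647, so x* = 127/(8 + 7.76·0.324647) = 12.0731.
At M' = 158.75: x* = 15.0914. Change: 15.0914 − 12.0731 = 3.0183.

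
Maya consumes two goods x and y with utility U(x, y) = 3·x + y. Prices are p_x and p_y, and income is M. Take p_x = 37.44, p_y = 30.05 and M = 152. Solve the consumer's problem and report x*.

Linear utility — the consumer picks whichever good has higher MU/price: 3/37.44 = 0.0801 vs 1/30.05 = 0.0333.
x gives more utility per dollar, so spend all income on x: x* = M/p_x, y* = 0.
Numerically: x* = 4.0598, y* = 0.

x* = 4.0598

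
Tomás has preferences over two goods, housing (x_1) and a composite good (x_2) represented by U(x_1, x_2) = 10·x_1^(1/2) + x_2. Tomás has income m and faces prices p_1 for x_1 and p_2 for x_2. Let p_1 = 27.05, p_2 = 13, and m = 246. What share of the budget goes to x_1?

MU_x_1 = 5/√x_1, MU_x_2 = 1. Tangency: 5/√x_1 = p_1/p_2.
Solve: √x_1 = 5·p_2/p_1, so x_1*(p_1,p_2) = (5·p_2/p_1)², and x_2* = (m − p_1·x_1*)/p_2.
Plugging in: x_1* = (5·13/27.05)² = 5.7742, x_2* = 6.9083.
Expenditure on x_1: 27.05·5.7742 = 156.1922; share = 0.6349.

share on x_1 = 0.6349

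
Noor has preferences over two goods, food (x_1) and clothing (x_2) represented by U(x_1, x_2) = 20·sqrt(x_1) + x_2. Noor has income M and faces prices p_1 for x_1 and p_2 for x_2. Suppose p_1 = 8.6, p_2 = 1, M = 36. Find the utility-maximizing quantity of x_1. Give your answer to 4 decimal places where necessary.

x_1* = 1.3521

Set MRS = p_1/p_2: 10·x_1^(−1/2) = p_1/p_2.
Solve: √x_1 = 10·p_2/p_1, so x_1*(p_1,p_2) = (10·p_2/p_1)², and x_2* = (M − p_1·x_1*)/p_2.
Plugging in: x_1* = (10·1/8.6)² = 1.3521.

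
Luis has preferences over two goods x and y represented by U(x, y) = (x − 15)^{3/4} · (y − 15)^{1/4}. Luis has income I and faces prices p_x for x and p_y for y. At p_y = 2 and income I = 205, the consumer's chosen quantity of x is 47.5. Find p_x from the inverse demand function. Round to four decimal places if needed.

p_x = 3

This is Cobb-Douglas in (x−15, y−15): tangency gives 0.75·p_y·(y−15) = 0.25·p_x·(x−15).
After buying the subsistence bundle (15, 15), a share 0.75 of the remaining income goes to x: x* = 15 + 0.75·(I − 15p_x − 15p_y)/p_x.
Set x* = 47.5 in the demand function and solve for p_x: p_x = 3.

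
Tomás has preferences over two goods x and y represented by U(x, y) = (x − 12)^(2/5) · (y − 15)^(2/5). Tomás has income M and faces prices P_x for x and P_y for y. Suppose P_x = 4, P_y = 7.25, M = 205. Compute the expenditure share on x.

share on x = 0.3518

MRS = (y−15)/(x−12). Tangency with P_x/P_y gives y−15 = (P_x/P_y)·(x−12).
After buying the subsistence bundle (12, 15), a share 0.5 of the remaining income goes to x: x* = 12 + 0.5·(M − 12P_x − 15P_y)/P_x.
Discretionary income = 205 − 12·4 − 15·7.25 = 48.25; x* = 12 + 0.5·48.25/4 = 18.0312; y* = 15 + 0.5·48.25/7.25 = 18.3276.
Expenditure on x: 4·18.0312 = 72.125; share = 0.3518.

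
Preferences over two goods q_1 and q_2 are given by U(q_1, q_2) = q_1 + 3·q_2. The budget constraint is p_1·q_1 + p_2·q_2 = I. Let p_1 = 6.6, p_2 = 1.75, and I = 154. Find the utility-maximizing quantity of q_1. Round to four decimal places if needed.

Perfect substitutes: compare marginal utility per dollar. 1/p_1 vs 3/p_2 → 0.1515 vs 1.7143.
q_2 gives more utility per dollar, so spend all income on q_2: q_2* = I/p_2, q_1* = 0.
Numerically: q_1* = 0, q_2* = 88.

q_1* = 0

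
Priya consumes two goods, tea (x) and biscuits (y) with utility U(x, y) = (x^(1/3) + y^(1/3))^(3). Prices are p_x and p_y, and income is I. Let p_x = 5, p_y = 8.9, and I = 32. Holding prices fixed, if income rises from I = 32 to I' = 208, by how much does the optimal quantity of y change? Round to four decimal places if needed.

Δy* = 8.4721

Numerically y/x = 0.421085, so x* = 32/(5 + 8.9·0.421085) = 3.6581 and y* = 0.421085·3.6581 = 1.5404.
At I' = 208: y* = 10.0125. Change: 10.0125 − 1.5404 = 8.4721.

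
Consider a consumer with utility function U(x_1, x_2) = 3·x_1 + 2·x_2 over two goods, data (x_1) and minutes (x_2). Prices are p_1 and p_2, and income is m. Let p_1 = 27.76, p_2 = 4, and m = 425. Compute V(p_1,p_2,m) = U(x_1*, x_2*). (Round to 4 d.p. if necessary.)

V = 212.5

Perfect substitutes: compare marginal utility per dollar. 3/p_1 vs 2/p_2 → 0.1081 vs 0.5.
x_2 gives more utility per dollar, so spend all income on x_2: x_2* = m/p_2, x_1* = 0.
Numerically: x_1* = 0, x_2* = 106.25.
Utility at the optimum: U(0, 106.25) = 212.5.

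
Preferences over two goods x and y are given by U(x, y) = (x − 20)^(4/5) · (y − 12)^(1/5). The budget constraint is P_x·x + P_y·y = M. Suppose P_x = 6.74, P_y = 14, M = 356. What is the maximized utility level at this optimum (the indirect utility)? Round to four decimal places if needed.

Let x' = x−20, y' = y−12. MRS = 4·y'/x' = P_x/P_y.
After buying the subsistence bundle (20, 12), a share 0.8 of the remaining income goes to x: x* = 20 + 0.8·(M − 20P_x − 12P_y)/P_x.
Discretionary income = 356 − 20·6.74 − 12·14 = 53.2; x* = 20 + 0.8·53.2/6.74 = 26.3145; y* = 12 + 0.2·53.2/14 = 12.76.
Utility at the optimum: U(26.3145, 12.76) = 4.1346.

V = 4.1346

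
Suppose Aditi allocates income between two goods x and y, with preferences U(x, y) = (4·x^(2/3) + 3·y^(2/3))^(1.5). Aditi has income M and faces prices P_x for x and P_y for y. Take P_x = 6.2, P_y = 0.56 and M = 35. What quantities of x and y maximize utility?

MU_x ∝ 4·x^(-1/3), MU_y ∝ 3·y^(-1/3), so MRS = (4/3)·(y/x)^(1/3) = P_x/P_y.
Hence y/x = ((3/4)·P_x/P_y)^(1/(1/3)), i.e. raised to the 3 power.
With the ratio pinned down, the budget gives x* = M/(P_x + P_y·(y/x)) and y* = (y/x)·x*.
Numerically y/x = 572.525425, so x* = 35/(6.2 + 0.56·572.525425) = 0.1071 and y* = 572.525425·0.1071 = 61.3143.

x* = 0.1071, y* = 61.3143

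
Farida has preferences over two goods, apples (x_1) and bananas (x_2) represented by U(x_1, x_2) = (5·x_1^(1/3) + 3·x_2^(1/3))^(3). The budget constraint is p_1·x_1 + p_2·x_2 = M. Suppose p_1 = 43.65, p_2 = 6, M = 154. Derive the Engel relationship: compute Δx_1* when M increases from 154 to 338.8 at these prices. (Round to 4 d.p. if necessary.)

From the CES first-order condition, (5/3)·(x_2/x_1)^(2/3) = p_1/p_2.
Solve for the ratio: x_2/x_1 = [(3/5)·p_1/p_2]^(1.5).
With the ratio pinned down, the budget gives x_1* = M/(p_1 + p_2·(x_2/x_1)) and x_2* = (x_2/x_1)·x_1*.
Numerically x_2/x_1 = 9.119612, so x_1* = 154/(43.65 + 6·9.119612) = 1.5656.
At M' = 338.8: x_1* = 3.4442. Change: 3.4442 − 1.5656 = 1.8787.

Δx_1* = 1.8787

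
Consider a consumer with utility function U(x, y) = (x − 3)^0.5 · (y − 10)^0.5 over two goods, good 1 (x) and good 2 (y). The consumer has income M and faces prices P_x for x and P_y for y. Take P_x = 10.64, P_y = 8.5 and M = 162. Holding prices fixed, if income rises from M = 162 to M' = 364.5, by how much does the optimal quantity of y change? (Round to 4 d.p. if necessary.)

Δy* = 11.9118

Substituting into the budget: x* = 3 + 0.5·(M − 3·P_x − 10·P_y)/P_x, and y* = 10 + 0.5·(…)/P_y.
Discretionary income = 162 − 3·10.64 − 10·8.5 = 45.08; y* = 10 + 0.5·45.08/8.5 = 12.6518.
At M' = 364.5: y* = 24.5635. Change: 24.5635 − 12.6518 = 11.9118.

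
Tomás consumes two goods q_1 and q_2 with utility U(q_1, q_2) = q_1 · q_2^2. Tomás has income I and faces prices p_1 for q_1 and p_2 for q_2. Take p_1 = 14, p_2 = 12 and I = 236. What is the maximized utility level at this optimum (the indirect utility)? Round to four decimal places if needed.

V = 965.9212

Tangency: MRS = (1/2)·q_2/q_1 = p_1/p_2.
So p_2·q_2 = 2·p_1·q_1; combined with the budget, a share 1/3 of income goes to q_1.
Demand: q_1*(p_1,p_2,I) = 1/3·I/p_1 and q_2* = 2/3·I/p_2.
At p_1=14, p_2=12, I=236: q_1* = 1/3·236/14 = 5.619, q_2* = 13.1111.
Utility at the optimum: U(5.619, 13.1111) = 965.9212.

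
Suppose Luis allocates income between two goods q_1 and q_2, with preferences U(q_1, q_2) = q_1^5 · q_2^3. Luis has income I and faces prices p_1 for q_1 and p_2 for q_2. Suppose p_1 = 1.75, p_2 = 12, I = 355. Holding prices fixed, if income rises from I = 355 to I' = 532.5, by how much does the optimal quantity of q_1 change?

Δq_1* = 63.3929

Tangency: MRS = (5/3)·q_2/q_1 = p_1/p_2.
Rearranging, p_2·q_2 = (3/5)·p_1·q_1. Substituting into the budget gives p_1·q_1·(1 + (3/5)) = I.
Demand: q_1*(p_1,p_2,I) = 0.625·I/p_1 and q_2* = 0.375·I/p_2.
At p_1=1.75, p_2=12, I=355: q_1* = 0.625·355/1.75 = 126.7857.
At I' = 532.5: q_1* = 190.1786. Change: 190.1786 − 126.7857 = 63.3929.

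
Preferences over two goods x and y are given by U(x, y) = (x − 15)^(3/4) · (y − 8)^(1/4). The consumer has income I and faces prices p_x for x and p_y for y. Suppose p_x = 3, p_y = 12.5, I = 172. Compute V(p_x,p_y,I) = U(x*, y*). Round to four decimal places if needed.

V = 3.5898

Let x' = x−15, y' = y−8. MRS = 3·y'/x' = p_x/p_y.
After buying the subsistence bundle (15, 8), a share 0.75 of the remaining income goes to x: x* = 15 + 0.75·(I − 15p_x − 8p_y)/p_x.
Discretionary income = 172 − 15·3 − 8·12.5 = 27; x* = 15 + 0.75·27/3 = 21.75; y* = 8 + 0.25·27/12.5 = 8.54.
Utility at the optimum: U(21.75, 8.54) = 3.5898.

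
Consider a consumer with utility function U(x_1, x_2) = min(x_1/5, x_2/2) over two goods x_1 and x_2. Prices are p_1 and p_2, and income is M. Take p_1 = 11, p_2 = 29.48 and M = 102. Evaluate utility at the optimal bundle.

With perfect complements, no substitution: consume in ratio x_1:x_2 = 5:2.
Budget: p_1·x_1 + p_2·(2/5)·x_1 = M, so (5·p_1 + 2·p_2)·x_1 = 5·M.
Demand: x_1*(p_1,p_2,M) = 5·M/(5·p_1 + 2·p_2), x_2* = 2·M/(5·p_1 + 2·p_2).
Here 5·11 + 2·29.48 = 113.96, giving x_1* = 4.4753 and x_2* = 1.7901.
Utility at the optimum: U(4.4753, 1.7901) = 0.8951.

V = 0.8951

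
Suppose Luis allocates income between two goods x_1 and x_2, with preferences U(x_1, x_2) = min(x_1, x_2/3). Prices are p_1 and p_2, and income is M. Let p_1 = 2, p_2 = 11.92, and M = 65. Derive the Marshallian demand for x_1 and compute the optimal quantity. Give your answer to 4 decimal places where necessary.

x_1* = 1.7214

Leontief preferences: the optimum is at the kink where x_1/1 = x_2/3, i.e. x_2 = 3·x_1.
Budget: p_1·x_1 + p_2·3·x_1 = M, so (p_1 + 3·p_2)·x_1 = M.
Demand: x_1*(p_1,p_2,M) = M/(p_1 + 3·p_2), x_2* = 3·M/(p_1 + 3·p_2).
Here 2 + 3·11.92 = 37.76, giving x_1* = 1.7214.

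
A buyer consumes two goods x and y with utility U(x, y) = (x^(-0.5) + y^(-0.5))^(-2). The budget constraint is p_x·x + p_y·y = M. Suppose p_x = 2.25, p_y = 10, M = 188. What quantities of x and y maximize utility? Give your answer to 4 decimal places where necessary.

x* = 31.6003, y* = 11.6899

MRS = MU_x/MU_y = (y/x)^(1.5). Set equal to p_x/p_y.
Hence y/x = (p_x/p_y)^(1/(1.5)), i.e. raised to the 2/3 power.
With the ratio pinned down, the budget gives x* = M/(p_x + p_y·(y/x)) and y* = (y/x)·x*.
Numerically y/x = 0.369932, so x* = 188/(2.25 + 10·0.369932) = 31.6003 and y* = 0.369932·31.6003 = 11.6899.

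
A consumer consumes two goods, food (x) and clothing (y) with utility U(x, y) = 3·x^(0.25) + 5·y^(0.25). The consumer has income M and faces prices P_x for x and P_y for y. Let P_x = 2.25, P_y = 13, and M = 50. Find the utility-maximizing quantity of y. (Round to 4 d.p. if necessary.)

y* = 2.0157

From the CES first-order condition, (3/5)·(y/x)^(0.75) = P_x/P_y.
Hence y/x = ((5/3)·P_x/P_y)^(1/(0.75)), i.e. raised to the 4/3 power.
Substitute y = (y/x)·x into the budget: x* = M/(P_x + P_y·(y/x)).
Numerically y/x = 0.190598, so x* = 50/(2.25 + 13·0.190598) = 10.5758 and y* = 0.190598·10.5758 = 2.0157.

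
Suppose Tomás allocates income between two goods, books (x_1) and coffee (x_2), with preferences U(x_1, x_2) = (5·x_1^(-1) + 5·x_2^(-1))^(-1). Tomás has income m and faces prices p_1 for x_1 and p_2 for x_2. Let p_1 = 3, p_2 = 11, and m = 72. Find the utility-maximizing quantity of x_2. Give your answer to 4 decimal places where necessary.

MRS = MU_x_1/MU_x_2 = (x_2/x_1)^(2). Set equal to p_1/p_2.
Hence x_2/x_1 = (p_1/p_2)^(1/(2)), i.e. raised to the 0.5 power.
With the ratio pinned down, the budget gives x_1* = m/(p_1 + p_2·(x_2/x_1)) and x_2* = (x_2/x_1)·x_1*.
Numerically x_2/x_1 = 0.522233, so x_1* = 72/(3 + 11·0.522233) = 8.2337 and x_2* = 0.522233·8.2337 = 4.2999.

x_2* = 4.2999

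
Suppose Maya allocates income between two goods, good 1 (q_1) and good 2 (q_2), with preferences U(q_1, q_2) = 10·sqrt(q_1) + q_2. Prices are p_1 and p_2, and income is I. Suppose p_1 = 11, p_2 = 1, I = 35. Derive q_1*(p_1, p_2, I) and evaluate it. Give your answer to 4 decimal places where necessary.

q_1* = 0.2066

MU_q_1 = 5/√q_1, MU_q_2 = 1. Tangency: 5/√q_1 = p_1/p_2.
Solve: √q_1 = 5·p_2/p_1, so q_1*(p_1,p_2) = (5·p_2/p_1)², and q_2* = (I − p_1·q_1*)/p_2.
Plugging in: q_1* = (5·1/11)² = 0.2066.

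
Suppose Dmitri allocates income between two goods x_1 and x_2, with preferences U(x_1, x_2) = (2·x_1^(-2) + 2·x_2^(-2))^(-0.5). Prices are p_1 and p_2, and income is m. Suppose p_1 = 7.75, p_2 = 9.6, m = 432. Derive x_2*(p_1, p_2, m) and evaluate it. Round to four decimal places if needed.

x_2* = 24.1028

MU_x_1 ∝ 2·x_1^(-3), MU_x_2 ∝ 2·x_2^(-3), so MRS = (x_2/x_1)^(3) = p_1/p_2.
Solve for the ratio: x_2/x_1 = [p_1/p_2]^(1/3).
With the ratio pinned down, the budget gives x_1* = m/(p_1 + p_2·(x_2/x_1)) and x_2* = (x_2/x_1)·x_1*.
Numerically x_2/x_1 = 0.93113, so x_1* = 432/(7.75 + 9.6·0.93113) = 25.8856 and x_2* = 0.93113·25.8856 = 24.1028.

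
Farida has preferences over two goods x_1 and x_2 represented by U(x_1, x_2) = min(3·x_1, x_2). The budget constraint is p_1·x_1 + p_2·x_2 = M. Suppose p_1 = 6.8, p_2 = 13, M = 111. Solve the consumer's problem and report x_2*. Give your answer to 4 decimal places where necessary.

With perfect complements, no substitution: consume in ratio x_1:x_2 = 1:3.
Budget: p_1·x_1 + p_2·3·x_1 = M, so (p_1 + 3·p_2)·x_1 = M.
Demand: x_1*(p_1,p_2,M) = M/(p_1 + 3·p_2), x_2* = 3·M/(p_1 + 3·p_2).
Here 6.8 + 3·13 = 45.8, giving x_2* = 7.2707.

x_2* = 7.2707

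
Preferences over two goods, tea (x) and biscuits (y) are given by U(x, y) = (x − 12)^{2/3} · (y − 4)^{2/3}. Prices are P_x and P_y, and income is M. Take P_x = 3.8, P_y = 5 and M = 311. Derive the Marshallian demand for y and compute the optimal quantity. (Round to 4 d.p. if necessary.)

y* = 28.54

Discretionary income = 311 − 12·3.8 − 4·5 = 245.4; y* = 4 + 0.5·245.4/5 = 28.54.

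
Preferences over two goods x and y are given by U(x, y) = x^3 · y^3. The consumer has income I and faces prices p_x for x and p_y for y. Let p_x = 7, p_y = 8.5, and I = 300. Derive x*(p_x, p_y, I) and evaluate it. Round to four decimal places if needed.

x* = 21.4286

Tangency: MRS = y/x = p_x/p_y.
Rearranging, p_y·y = p_x·x. Substituting into the budget gives p_x·x·(1 + 1) = I.
Demand: x*(p_x,p_y,I) = 0.5·I/p_x and y* = 0.5·I/p_y.
At p_x=7, p_y=8.5, I=300: x* = 0.5·300/7 = 21.4286.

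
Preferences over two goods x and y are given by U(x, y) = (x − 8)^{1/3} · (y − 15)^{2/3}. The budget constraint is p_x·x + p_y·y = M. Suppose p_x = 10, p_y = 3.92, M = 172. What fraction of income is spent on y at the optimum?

share on y = 0.4705

Let x' = x−8, y' = y−15. MRS = (1/2)·y'/x' = p_x/p_y.
Substituting into the budget: x* = 8 + 1/3·(M − 8·p_x − 15·p_y)/p_x, and y* = 15 + 2/3·(…)/p_y.
Discretionary income = 172 − 8·10 − 15·3.92 = 33.2; x* = 8 + 1/3·33.2/10 = 9.1067; y* = 15 + 2/3·33.2/3.92 = 20.6463.
Expenditure on y: 3.92·20.6463 = 80.9333; share = 0.4705.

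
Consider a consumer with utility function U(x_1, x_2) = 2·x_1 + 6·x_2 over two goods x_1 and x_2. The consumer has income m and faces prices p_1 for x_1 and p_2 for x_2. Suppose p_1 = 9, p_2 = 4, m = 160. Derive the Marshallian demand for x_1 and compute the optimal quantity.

Numerically: x_1* = 0, x_2* = 40.

x_1* = 0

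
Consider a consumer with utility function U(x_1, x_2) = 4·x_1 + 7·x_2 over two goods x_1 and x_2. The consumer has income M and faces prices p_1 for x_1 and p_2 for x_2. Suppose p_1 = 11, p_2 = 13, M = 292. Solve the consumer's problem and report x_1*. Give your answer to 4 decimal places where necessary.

Linear utility — the consumer picks whichever good has higher MU/price: 4/11 = 0.3636 vs 7/13 = 0.5385.
x_2 gives more utility per dollar, so spend all income on x_2: x_2* = M/p_2, x_1* = 0.
Numerically: x_1* = 0, x_2* = 22.4615.

x_1* = 0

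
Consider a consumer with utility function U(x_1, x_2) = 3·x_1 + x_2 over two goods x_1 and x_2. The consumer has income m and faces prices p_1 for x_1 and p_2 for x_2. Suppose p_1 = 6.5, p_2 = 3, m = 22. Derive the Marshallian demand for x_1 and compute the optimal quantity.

Linear utility — the consumer picks whichever good has higher MU/price: 3/6.5 = 0.4615 vs 1/3 = 0.3333.
x_1 gives more utility per dollar, so spend all income on x_1: x_1* = m/p_1, x_2* = 0.
Numerically: x_1* = 3.3846, x_2* = 0.

x_1* = 3.3846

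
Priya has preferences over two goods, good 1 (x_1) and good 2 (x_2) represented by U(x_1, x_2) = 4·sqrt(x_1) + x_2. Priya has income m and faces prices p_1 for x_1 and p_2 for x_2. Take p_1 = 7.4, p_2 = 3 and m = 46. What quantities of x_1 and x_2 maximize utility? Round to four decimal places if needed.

x_1* = 0.6574, x_2* = 13.7117

Utility is quasi-linear in x_2; the FOC for x_1 is 2/√x_1 = p_1/p_2.
Thus x_1* = (2·p_2/p_1)² — independent of m — with the rest of income spent on x_2.
Plugging in: x_1* = (2·3/7.4)² = 0.6574, x_2* = 13.7117.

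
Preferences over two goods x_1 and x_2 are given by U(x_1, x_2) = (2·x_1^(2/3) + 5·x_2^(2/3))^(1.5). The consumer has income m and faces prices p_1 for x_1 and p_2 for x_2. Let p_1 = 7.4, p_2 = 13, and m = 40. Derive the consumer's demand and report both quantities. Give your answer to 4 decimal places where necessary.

x_1* = 0.8916, x_2* = 2.5694

Substitute x_2 = (x_2/x_1)·x_1 into the budget: x_1* = m/(p_1 + p_2·(x_2/x_1)).
Numerically x_2/x_1 = 2.881941, so x_1* = 40/(7.4 + 13·2.881941) = 0.8916 and x_2* = 2.881941·0.8916 = 2.5694.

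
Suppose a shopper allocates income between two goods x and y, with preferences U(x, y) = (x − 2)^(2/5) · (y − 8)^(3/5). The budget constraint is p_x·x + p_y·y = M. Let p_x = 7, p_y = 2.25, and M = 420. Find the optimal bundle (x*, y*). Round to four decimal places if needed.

x* = 24.1714, y* = 111.4667

This is Cobb-Douglas in (x−2, y−8): tangency gives 0.4·p_y·(y−8) = 0.6·p_x·(x−2).
After buying the subsistence bundle (2, 8), a share 0.4 of the remaining income goes to x: x* = 2 + 0.4·(M − 2p_x − 8p_y)/p_x.
Discretionary income = 420 − 2·7 − 8·2.25 = 388; x* = 2 + 0.4·388/7 = 24.1714; y* = 8 + 0.6·388/2.25 = 111.4667.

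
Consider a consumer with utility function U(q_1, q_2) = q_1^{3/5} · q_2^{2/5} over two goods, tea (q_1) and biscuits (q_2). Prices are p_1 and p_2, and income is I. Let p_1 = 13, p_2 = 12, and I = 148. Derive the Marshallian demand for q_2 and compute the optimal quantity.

q_2* = 4.9333

MU_q_1/MU_q_2 = (0.6·q_2)/(0.4·q_1); tangency sets this equal to p_1/p_2.
Rearranging, p_2·q_2 = (2/3)·p_1·q_1. Substituting into the budget gives p_1·q_1·(1 + (2/3)) = I.
Demand: q_1*(p_1,p_2,I) = 0.6·I/p_1 and q_2* = 0.4·I/p_2.
At p_1=13, p_2=12, I=148: q_2* = 0.4·148/12 = 4.9333.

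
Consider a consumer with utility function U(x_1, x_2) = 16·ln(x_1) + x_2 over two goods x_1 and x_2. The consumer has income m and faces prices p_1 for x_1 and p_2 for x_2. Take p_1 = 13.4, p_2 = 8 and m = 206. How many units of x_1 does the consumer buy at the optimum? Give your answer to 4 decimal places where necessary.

x_1* = 9.5522

At the given prices: x_1* = 16·8/13.4 = 9.5522.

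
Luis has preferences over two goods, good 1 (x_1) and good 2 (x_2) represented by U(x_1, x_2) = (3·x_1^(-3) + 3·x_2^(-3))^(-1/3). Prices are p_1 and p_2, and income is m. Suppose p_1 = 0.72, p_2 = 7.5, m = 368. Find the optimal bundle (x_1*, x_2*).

MU_x_1 ∝ 3·x_1^(-4), MU_x_2 ∝ 3·x_2^(-4), so MRS = (x_2/x_1)^(4) = p_1/p_2.
Solve for the ratio: x_2/x_1 = [p_1/p_2]^(0.25).
With the ratio pinned down, the budget gives x_1* = m/(p_1 + p_2·(x_2/x_1)) and x_2* = (x_2/x_1)·x_1*.
Numerically x_2/x_1 = 0.556632, so x_1* = 368/(0.72 + 7.5·0.556632) = 75.1828 and x_2* = 0.556632·75.1828 = 41.8491.

x_1* = 75.1828, x_2* = 41.8491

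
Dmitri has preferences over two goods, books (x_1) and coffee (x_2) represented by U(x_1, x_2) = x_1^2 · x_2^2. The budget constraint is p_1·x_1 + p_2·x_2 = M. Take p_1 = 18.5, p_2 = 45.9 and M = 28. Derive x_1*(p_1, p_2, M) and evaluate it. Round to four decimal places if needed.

x_1* = 0.7568

The MRS is x_2/x_1. Set MRS = p_1/p_2.
Rearranging, p_2·x_2 = p_1·x_1. Substituting into the budget gives p_1·x_1·(1 + 1) = M.
Demand: x_1*(p_1,p_2,M) = 0.5·M/p_1 and x_2* = 0.5·M/p_2.
At p_1=18.5, p_2=45.9, M=28: x_1* = 0.5·28/18.5 = 0.7568.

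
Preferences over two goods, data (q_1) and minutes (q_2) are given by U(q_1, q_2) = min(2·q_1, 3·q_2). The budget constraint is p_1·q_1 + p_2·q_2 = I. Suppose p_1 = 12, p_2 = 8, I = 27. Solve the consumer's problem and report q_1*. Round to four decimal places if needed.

Demand: q_1*(p_1,p_2,I) = 3·I/(3·p_1 + 2·p_2), q_2* = 2·I/(3·p_1 + 2·p_2).
Here 3·12 + 2·8 = 52, giving q_1* = 1.5577.

q_1* = 1.5577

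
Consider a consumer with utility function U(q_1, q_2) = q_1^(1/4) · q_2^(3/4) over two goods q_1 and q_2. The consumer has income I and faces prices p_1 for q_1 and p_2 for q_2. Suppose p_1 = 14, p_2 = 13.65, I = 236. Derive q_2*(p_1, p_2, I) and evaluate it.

q_2* = 12.967

At p_1=14, p_2=13.65, I=236: q_2* = 0.75·236/13.65 = 12.967.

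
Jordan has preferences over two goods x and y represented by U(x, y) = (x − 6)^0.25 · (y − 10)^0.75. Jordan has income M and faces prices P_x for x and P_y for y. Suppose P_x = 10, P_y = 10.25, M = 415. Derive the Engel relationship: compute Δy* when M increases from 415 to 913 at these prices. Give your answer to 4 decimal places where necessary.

Discretionary income = 415 − 6·10 − 10·10.25 = 252.5; y* = 10 + 0.75·252.5/10.25 = 28.4756.
At M' = 913: y* = 64.9146. Change: 64.9146 − 28.4756 = 36.439.

Δy* = 36.439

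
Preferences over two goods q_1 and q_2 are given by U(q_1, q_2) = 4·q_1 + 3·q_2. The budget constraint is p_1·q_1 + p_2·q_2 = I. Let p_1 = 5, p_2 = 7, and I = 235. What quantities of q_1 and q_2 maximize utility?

q_1* = 47, q_2* = 0

Perfect substitutes: compare marginal utility per dollar. 4/p_1 vs 3/p_2 → 0.8 vs 0.4286.
q_1 gives more utility per dollar, so spend all income on q_1: q_1* = I/p_1, q_2* = 0.
Numerically: q_1* = 47, q_2* = 0.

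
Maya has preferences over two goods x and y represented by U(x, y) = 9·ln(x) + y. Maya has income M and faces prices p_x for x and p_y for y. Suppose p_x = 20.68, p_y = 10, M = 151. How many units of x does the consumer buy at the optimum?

Set MRS = p_x/p_y: (9/x)/1 = p_x/p_y.
So x*(p_x,p_y) = 9·p_y/p_x, independent of income; and y* = (M − 9·p_y)/p_y.
At the given prices: x* = 9·10/20.68 = 4.352.

x* = 4.352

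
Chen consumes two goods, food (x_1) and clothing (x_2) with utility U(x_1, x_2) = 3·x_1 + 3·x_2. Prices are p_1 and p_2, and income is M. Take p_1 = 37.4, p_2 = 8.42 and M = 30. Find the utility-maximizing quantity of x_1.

x_1* = 0

Perfect substitutes: compare marginal utility per dollar. 3/p_1 vs 3/p_2 → 0.0802 vs 0.3563.
x_2 gives more utility per dollar, so spend all income on x_2: x_2* = M/p_2, x_1* = 0.
Numerically: x_1* = 0, x_2* = 3.5629.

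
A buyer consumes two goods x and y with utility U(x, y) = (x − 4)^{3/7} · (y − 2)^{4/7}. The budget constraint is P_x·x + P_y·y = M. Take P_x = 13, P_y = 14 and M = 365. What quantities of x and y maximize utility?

Let x' = x−4, y' = y−2. MRS = (3/4)·y'/x' = P_x/P_y.
After buying the subsistence bundle (4, 2), a share 3/7 of the remaining income goes to x: x* = 4 + 3/7·(M − 4P_x − 2P_y)/P_x.
Discretionary income = 365 − 4·13 − 2·14 = 285; x* = 4 + 3/7·285/13 = 13.3956; y* = 2 + 4/7·285/14 = 13.6327.

x* = 13.3956, y* = 13.6327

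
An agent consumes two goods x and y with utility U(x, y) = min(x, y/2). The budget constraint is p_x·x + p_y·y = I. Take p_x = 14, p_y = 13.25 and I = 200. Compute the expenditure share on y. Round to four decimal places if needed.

With perfect complements, no substitution: consume in ratio x:y = 1:2.
Budget: p_x·x + p_y·2·x = I, so (p_x + 2·p_y)·x = I.
Demand: x*(p_x,p_y,I) = I/(p_x + 2·p_y), y* = 2·I/(p_x + 2·p_y).
Here 14 + 2·13.25 = 40.5, giving x* = 4.9383 and y* = 9.8765.
Expenditure on y: 13.25·9.8765 = 130.8642; share = 0.6543.

share on y = 0.6543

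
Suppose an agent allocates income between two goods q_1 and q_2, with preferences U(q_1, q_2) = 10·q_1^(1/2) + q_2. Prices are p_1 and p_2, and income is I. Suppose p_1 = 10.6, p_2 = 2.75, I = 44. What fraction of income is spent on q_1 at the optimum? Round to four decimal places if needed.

Set MRS = p_1/p_2: 5·q_1^(−1/2) = p_1/p_2.
Thus q_1* = (5·p_2/p_1)² — independent of I — with the rest of income spent on q_2.
Plugging in: q_1* = (5·2.75/10.6)² = 1.6826, q_2* = 9.5142.
Expenditure on q_1: 10.6·1.6826 = 17.8361; share = 0.4054.

share on q_1 = 0.4054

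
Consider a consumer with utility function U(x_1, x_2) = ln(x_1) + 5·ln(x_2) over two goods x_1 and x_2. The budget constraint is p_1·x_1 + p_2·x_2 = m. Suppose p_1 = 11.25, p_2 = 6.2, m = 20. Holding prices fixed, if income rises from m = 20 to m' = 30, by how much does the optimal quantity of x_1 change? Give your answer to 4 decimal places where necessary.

Δx_1* = 0.1481

Tangency: MRS = (1/5)·x_2/x_1 = p_1/p_2.
So p_2·x_2 = 5·p_1·x_1; combined with the budget, a share 1/6 of income goes to x_1.
Demand: x_1*(p_1,p_2,m) = 1/6·m/p_1 and x_2* = 5/6·m/p_2.
At p_1=11.25, p_2=6.2, m=20: x_1* = 1/6·20/11.25 = 0.2963.
At m' = 30: x_1* = 0.4444. Change: 0.4444 − 0.2963 = 0.1481.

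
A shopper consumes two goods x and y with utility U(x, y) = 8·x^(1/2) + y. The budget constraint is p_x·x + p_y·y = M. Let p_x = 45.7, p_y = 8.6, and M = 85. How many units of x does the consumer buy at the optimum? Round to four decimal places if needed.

Set MRS = p_x/p_y: 4·x^(−1/2) = p_x/p_y.
Thus x* = (4·p_y/p_x)² — independent of M — with the rest of income spent on y.
Plugging in: x* = (4·8.6/45.7)² = 0.5666.

x* = 0.5666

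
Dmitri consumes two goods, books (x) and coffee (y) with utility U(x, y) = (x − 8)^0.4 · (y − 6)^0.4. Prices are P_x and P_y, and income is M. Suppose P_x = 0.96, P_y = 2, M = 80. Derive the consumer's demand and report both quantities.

After buying the subsistence bundle (8, 6), a share 0.5 of the remaining income goes to x: x* = 8 + 0.5·(M − 8P_x − 6P_y)/P_x.
Discretionary income = 80 − 8·0.96 − 6·2 = 60.32; x* = 8 + 0.5·60.32/0.96 = 39.4167; y* = 6 + 0.5·60.32/2 = 21.08.

x* = 39.4167, y* = 21.08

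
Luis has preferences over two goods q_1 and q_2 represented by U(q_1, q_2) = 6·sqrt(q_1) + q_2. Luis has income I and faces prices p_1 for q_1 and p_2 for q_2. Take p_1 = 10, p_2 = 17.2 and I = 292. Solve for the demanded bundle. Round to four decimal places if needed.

MU_q_1 = 3/√q_1, MU_q_2 = 1. Tangency: 3/√q_1 = p_1/p_2.
Thus q_1* = (3·p_2/p_1)² — independent of I — with the rest of income spent on q_2.
Plugging in: q_1* = (3·17.2/10)² = 26.6256, q_2* = 1.4967.

q_1* = 26.6256, q_2* = 1.4967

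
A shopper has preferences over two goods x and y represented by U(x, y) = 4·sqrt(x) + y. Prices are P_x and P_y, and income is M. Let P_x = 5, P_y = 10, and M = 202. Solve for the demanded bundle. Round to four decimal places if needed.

Set MRS = P_x/P_y: 2·x^(−1/2) = P_x/P_y.
Thus x* = (2·P_y/P_x)² — independent of M — with the rest of income spent on y.
Plugging in: x* = (2·10/5)² = 16, y* = 12.2.

x* = 16, y* = 12.2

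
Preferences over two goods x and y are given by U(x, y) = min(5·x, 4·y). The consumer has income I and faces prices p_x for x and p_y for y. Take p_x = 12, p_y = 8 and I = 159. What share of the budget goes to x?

share on x = 0.5455

Leontief preferences: the optimum is at the kink where x/4 = y/5, i.e. y = (5/4)·x.
Budget: p_x·x + p_y·(5/4)·x = I, so (4·p_x + 5·p_y)·x = 4·I.
Demand: x*(p_x,p_y,I) = 4·I/(4·p_x + 5·p_y), y* = 5·I/(4·p_x + 5·p_y).
Here 4·12 + 5·8 = 88, giving x* = 7.2273 and y* = 9.0341.
Expenditure on x: 12·7.2273 = 86.7273; share = 0.5455.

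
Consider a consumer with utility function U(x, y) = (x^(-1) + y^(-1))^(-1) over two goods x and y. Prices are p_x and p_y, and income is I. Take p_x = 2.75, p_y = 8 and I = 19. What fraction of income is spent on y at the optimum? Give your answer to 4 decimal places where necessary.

share on y = 0.6304

MU_x ∝ x^(-2), MU_y ∝ y^(-2), so MRS = (y/x)^(2) = p_x/p_y.
Solve for the ratio: y/x = [p_x/p_y]^(0.5).
Substitute y = (y/x)·x into the budget: x* = I/(p_x + p_y·(y/x)).
Numerically y/x = 0.586302, so x* = 19/(2.75 + 8·0.586302) = 2.5536 and y* = 0.586302·2.5536 = 1.4972.
Expenditure on y: 8·1.4972 = 11.9775; share = 0.6304.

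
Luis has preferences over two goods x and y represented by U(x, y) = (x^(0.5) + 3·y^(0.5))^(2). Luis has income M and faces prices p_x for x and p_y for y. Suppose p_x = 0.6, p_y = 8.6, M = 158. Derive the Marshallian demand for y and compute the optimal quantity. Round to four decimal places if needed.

y* = 7.0864

From the CES first-order condition, (1/3)·(y/x)^(0.5) = p_x/p_y.
Solve for the ratio: y/x = [3·p_x/p_y]^(2).
Substitute y = (y/x)·x into the budget: x* = M/(p_x + p_y·(y/x)).
Numerically y/x = 0.043807, so x* = 158/(0.6 + 8.6·0.043807) = 161.7619 and y* = 0.043807·161.7619 = 7.0864.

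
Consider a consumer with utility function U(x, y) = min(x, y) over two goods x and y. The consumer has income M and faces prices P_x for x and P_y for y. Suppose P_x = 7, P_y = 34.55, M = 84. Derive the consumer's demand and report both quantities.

x* = 2.0217, y* = 2.0217

Leontief preferences: the optimum is at the kink where x/1 = y/1, i.e. y = x.
Budget: P_x·x + P_y·x = M, so (P_x + P_y)·x = M.
Demand: x*(P_x,P_y,M) = M/(P_x + P_y), y* = M/(P_x + P_y).
Here 7 + 34.55 = 41.55, giving x* = 2.0217 and y* = 2.0217.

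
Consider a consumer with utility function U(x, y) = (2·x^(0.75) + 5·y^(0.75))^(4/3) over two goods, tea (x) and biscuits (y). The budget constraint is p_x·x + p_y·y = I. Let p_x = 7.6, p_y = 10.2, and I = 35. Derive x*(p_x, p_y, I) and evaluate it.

MU_x ∝ 2·x^(-0.25), MU_y ∝ 5·y^(-0.25), so MRS = (2/5)·(y/x)^(0.25) = p_x/p_y.
Hence y/x = ((5/2)·p_x/p_y)^(1/(0.25)), i.e. raised to the 4 power.
Substitute y = (y/x)·x into the budget: x* = I/(p_x + p_y·(y/x)).
Numerically y/x = 12.039646, so x* = 35/(7.6 + 10.2·12.039646) = 0.2684.

x* = 0.2684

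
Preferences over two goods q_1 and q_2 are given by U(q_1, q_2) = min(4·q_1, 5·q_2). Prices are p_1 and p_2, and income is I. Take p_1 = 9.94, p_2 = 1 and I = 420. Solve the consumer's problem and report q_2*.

q_2* = 31.2849

With perfect complements, no substitution: consume in ratio q_1:q_2 = 5:4.
Budget: p_1·q_1 + p_2·(4/5)·q_1 = I, so (5·p_1 + 4·p_2)·q_1 = 5·I.
Demand: q_1*(p_1,p_2,I) = 5·I/(5·p_1 + 4·p_2), q_2* = 4·I/(5·p_1 + 4·p_2).
Here 5·9.94 + 4·1 = 53.7, giving q_2* = 31.2849.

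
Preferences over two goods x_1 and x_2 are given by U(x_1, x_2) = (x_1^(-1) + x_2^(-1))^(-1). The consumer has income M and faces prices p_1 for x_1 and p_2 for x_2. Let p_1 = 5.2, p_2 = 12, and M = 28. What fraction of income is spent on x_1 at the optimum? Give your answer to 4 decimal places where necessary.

From the CES first-order condition, (x_2/x_1)^(2) = p_1/p_2.
Solve for the ratio: x_2/x_1 = [p_1/p_2]^(0.5).
With the ratio pinned down, the budget gives x_1* = M/(p_1 + p_2·(x_2/x_1)) and x_2* = (x_2/x_1)·x_1*.
Numerically x_2/x_1 = 0.658281, so x_1* = 28/(5.2 + 12·0.658281) = 2.1375 and x_2* = 0.658281·2.1375 = 1.4071.
Expenditure on x_1: 5.2·2.1375 = 11.115; share = 0.397.

share on x_1 = 0.397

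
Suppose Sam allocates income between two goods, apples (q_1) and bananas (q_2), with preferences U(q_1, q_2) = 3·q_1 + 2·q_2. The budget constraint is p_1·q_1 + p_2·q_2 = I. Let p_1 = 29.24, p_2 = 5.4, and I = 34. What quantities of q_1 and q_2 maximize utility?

q_1* = 0, q_2* = 6.2963

q_2 gives more utility per dollar, so spend all income on q_2: q_2* = I/p_2, q_1* = 0.
Numerically: q_1* = 0, q_2* = 6.2963.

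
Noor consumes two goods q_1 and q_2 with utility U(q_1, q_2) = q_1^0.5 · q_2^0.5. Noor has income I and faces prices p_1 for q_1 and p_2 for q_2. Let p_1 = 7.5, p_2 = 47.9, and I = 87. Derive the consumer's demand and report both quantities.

q_1* = 5.8, q_2* = 0.9081

Tangency: MRS = q_2/q_1 = p_1/p_2.
Rearranging, p_2·q_2 = p_1·q_1. Substituting into the budget gives p_1·q_1·(1 + 1) = I.
Demand: q_1*(p_1,p_2,I) = 0.5·I/p_1 and q_2* = 0.5·I/p_2.
At p_1=7.5, p_2=47.9, I=87: q_1* = 0.5·87/7.5 = 5.8, q_2* = 0.9081.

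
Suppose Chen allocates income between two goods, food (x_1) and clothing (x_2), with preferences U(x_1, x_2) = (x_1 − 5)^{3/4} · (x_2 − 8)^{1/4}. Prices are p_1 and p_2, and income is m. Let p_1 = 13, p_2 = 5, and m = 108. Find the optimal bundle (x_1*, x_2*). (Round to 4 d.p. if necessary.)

x_1* = 5.1731, x_2* = 8.15

MRS = 3·(x_2−8)/(x_1−5). Tangency with p_1/p_2 gives x_2−8 = (1/3)·(p_1/p_2)·(x_1−5).
Substituting into the budget: x_1* = 5 + 0.75·(m − 5·p_1 − 8·p_2)/p_1, and x_2* = 8 + 0.25·(…)/p_2.
Discretionary income = 108 − 5·13 − 8·5 = 3; x_1* = 5 + 0.75·3/13 = 5.1731; x_2* = 8 + 0.25·3/5 = 8.15.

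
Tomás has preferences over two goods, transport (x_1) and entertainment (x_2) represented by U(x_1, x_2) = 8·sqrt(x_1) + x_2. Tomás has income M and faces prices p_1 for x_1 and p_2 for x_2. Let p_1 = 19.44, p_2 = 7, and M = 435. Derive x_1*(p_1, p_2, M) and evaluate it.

x_1* = 2.0745

Utility is quasi-linear in x_2; the FOC for x_1 is 4/√x_1 = p_1/p_2.
Thus x_1* = (4·p_2/p_1)² — independent of M — with the rest of income spent on x_2.
Plugging in: x_1* = (4·7/19.44)² = 2.0745.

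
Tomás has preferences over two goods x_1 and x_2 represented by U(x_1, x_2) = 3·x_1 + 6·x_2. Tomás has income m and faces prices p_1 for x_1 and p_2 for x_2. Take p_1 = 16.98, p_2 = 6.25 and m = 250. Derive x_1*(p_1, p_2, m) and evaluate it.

x_1* = 0

Numerically: x_1* = 0, x_2* = 40.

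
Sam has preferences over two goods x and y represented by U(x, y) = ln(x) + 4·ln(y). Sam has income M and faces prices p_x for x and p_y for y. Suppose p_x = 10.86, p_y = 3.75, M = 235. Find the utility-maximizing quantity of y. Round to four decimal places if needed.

y* = 50.1333

The MRS is (1/4)·y/x. Set MRS = p_x/p_y.
So p_y·y = 4·p_x·x; combined with the budget, a share 0.2 of income goes to x.
Demand: x*(p_x,p_y,M) = 0.2·M/p_x and y* = 0.8·M/p_y.
At p_x=10.86, p_y=3.75, M=235: y* = 0.8·235/3.75 = 50.1333.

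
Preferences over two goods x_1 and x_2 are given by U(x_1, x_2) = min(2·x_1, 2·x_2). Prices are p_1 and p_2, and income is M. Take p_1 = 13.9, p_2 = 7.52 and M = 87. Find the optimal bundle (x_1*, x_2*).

x_1* = 4.0616, x_2* = 4.0616

With perfect complements, no substitution: consume in ratio x_1:x_2 = 2:2.
Budget: p_1·x_1 + p_2·x_1 = M, so (2·p_1 + 2·p_2)·x_1 = 2·M.
Demand: x_1*(p_1,p_2,M) = 2·M/(2·p_1 + 2·p_2), x_2* = 2·M/(2·p_1 + 2·p_2).
Here 2·13.9 + 2·7.52 = 42.84, giving x_1* = 4.0616 and x_2* = 4.0616.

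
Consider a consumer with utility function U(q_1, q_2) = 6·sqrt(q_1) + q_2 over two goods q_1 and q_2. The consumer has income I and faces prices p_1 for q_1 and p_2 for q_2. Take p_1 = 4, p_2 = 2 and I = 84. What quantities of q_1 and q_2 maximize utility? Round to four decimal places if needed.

Set MRS = p_1/p_2: 3·q_1^(−1/2) = p_1/p_2.
Thus q_1* = (3·p_2/p_1)² — independent of I — with the rest of income spent on q_2.
Plugging in: q_1* = (3·2/4)² = 2.25, q_2* = 37.5.

q_1* = 2.25, q_2* = 37.5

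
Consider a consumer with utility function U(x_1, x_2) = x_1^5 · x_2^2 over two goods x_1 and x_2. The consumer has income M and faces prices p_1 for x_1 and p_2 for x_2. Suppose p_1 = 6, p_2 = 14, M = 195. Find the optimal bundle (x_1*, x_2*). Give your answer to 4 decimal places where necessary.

Tangency: MRS = (5/2)·x_2/x_1 = p_1/p_2.
So 5·p_2·x_2 = 2·p_1·x_1; combined with the budget, a share 5/7 of income goes to x_1.
Demand: x_1*(p_1,p_2,M) = 5/7·M/p_1 and x_2* = 2/7·M/p_2.
At p_1=6, p_2=14, M=195: x_1* = 5/7·195/6 = 23.2143, x_2* = 3.9796.

x_1* = 23.2143, x_2* = 3.9796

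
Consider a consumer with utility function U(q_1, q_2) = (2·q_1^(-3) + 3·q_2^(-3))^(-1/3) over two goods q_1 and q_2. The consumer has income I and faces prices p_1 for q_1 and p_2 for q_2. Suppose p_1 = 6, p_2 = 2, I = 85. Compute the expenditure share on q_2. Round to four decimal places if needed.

From the CES first-order condition, (2/3)·(q_2/q_1)^(4) = p_1/p_2.
Solve for the ratio: q_2/q_1 = [(3/2)·p_1/p_2]^(0.25).
With the ratio pinned down, the budget gives q_1* = I/(p_1 + p_2·(q_2/q_1)) and q_2* = (q_2/q_1)·q_1*.
Numerically q_2/q_1 = 1.456475, so q_1* = 85/(6 + 2·1.456475) = 9.5367 and q_2* = 1.456475·9.5367 = 13.8899.
Expenditure on q_2: 2·13.8899 = 27.7799; share = 0.3268.

share on q_2 = 0.3268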